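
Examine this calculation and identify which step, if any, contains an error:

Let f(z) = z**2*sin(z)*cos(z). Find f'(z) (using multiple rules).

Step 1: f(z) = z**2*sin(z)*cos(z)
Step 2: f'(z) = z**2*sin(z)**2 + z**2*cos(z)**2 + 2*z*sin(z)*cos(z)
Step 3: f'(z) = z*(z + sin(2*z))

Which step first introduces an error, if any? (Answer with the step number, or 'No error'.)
Step 2

Step 2 is incorrect due to a sign flip.
The step shows: z**2*sin(z)**2 + z**2*cos(z)**2 + 2*z*sin(z)*cos(z)
The correct value should be: -z**2*sin(z)**2 + z**2*cos(z)**2 + 2*z*sin(z)*cos(z)

Explanation: The sign of one term was flipped: the term -z**2*sin(z)**2 was incorrectly written as z**2*sin(z)**2
The later steps are derived from this incorrect expression, so the error originates in Step 2.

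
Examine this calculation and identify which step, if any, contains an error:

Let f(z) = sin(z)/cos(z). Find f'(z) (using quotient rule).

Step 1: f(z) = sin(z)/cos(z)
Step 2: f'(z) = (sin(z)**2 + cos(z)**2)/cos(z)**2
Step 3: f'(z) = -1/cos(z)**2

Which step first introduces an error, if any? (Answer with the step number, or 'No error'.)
Step 3

Step 3 is incorrect due to a sign flip.
The step shows: -1/cos(z)**2
The correct value should be: cos(z)**(-2)

Explanation: The sign of the whole expression was flipped: the term cos(z)**(-2) was incorrectly written as -1/cos(z)**2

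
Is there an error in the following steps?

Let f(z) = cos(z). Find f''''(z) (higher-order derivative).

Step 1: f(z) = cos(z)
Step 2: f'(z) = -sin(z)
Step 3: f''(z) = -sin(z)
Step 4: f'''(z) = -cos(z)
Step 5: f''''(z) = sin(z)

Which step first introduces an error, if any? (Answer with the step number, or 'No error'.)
Step 3

Step 3 is incorrect due to a wrong trig function.
The step shows: -sin(z)
The correct value should be: -cos(z)

Explanation: cos(z) was incorrectly written as sin(z): the term -cos(z) was incorrectly written as -sin(z)
The later steps are derived from this incorrect expression, so the error originates in Step 3.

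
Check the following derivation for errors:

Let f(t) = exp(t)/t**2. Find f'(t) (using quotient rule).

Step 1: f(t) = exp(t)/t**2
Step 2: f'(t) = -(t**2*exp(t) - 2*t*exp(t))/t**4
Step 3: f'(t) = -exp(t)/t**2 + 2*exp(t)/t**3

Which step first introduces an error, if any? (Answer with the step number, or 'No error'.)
Step 2

Step 2 is incorrect due to a sign flip.
The step shows: -(t**2*exp(t) - 2*t*exp(t))/t**4
The correct value should be: (t**2*exp(t) - 2*t*exp(t))/t**4

Explanation: The sign of the whole expression was flipped: the term (t**2*exp(t) - 2*t*exp(t))/t**4 was incorrectly written as -(t**2*exp(t) - 2*t*exp(t))/t**4
The later steps are derived from this incorrect expression, so the error originates in Step 2.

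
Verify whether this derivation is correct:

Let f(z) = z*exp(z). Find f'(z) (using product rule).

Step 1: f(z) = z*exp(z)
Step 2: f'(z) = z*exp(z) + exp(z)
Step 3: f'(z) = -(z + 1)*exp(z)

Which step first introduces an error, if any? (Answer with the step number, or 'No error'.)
Step 3

Step 3 is incorrect due to a sign flip.
The step shows: -(z + 1)*exp(z)
The correct value should be: (z + 1)*exp(z)

Explanation: The sign of the whole expression was flipped: the term (z + 1)*exp(z) was incorrectly written as -(z + 1)*exp(z)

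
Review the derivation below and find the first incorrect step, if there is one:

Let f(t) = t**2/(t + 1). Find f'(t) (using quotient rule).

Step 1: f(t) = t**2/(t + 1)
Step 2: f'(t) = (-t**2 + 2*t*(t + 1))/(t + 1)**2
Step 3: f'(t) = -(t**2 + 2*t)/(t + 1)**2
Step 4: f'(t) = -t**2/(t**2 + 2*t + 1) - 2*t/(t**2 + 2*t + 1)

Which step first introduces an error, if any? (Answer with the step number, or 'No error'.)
Step 3

Step 3 is incorrect due to a sign flip.
The step shows: -(t**2 + 2*t)/(t + 1)**2
The correct value should be: (t**2 + 2*t)/(t + 1)**2

Explanation: The sign of the whole expression was flipped: the term (t**2 + 2*t)/(t + 1)**2 was incorrectly written as -(t**2 + 2*t)/(t + 1)**2
The later steps are derived from this incorrect expression, so the error originates in Step 3.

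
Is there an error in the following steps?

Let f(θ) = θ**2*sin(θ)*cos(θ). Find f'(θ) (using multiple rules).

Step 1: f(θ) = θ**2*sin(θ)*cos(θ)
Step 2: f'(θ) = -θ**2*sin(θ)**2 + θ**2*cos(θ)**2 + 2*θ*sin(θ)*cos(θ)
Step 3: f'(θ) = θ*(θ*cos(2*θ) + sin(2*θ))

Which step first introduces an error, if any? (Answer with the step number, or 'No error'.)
No error

All steps in this derivation are correct.
The final answer f'(θ) = θ*(θ*cos(2*θ) + sin(2*θ)) is valid.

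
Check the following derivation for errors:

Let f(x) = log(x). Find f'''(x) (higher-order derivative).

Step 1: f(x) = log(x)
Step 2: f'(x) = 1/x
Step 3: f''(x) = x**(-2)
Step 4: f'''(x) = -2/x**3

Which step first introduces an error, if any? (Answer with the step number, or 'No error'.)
Step 3

Step 3 is incorrect due to a sign flip.
The step shows: x**(-2)
The correct value should be: -1/x**2

Explanation: The sign of the whole expression was flipped: the term -1/x**2 was incorrectly written as x**(-2)
The later steps are derived from this incorrect expression, so the error originates in Step 3.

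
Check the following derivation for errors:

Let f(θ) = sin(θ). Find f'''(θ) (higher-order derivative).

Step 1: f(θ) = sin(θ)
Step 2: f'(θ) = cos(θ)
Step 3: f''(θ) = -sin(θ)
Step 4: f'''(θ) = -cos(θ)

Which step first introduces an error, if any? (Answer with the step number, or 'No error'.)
No error

All steps in this derivation are correct.
The final answer f'''(θ) = -cos(θ) is valid.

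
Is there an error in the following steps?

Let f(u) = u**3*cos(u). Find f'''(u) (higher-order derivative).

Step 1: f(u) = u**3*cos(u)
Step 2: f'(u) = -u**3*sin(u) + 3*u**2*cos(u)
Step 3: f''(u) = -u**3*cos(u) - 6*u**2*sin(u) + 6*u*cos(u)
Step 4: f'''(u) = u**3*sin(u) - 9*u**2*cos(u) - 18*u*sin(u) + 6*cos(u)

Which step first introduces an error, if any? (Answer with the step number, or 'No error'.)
No error

All steps in this derivation are correct.
The final answer f'''(u) = u**3*sin(u) - 9*u**2*cos(u) - 18*u*sin(u) + 6*cos(u) is valid.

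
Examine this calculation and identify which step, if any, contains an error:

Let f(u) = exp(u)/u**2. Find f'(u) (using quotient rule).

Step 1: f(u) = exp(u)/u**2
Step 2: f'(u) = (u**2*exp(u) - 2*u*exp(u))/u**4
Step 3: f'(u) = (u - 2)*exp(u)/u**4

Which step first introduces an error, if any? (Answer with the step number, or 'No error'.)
Step 3

Step 3 is incorrect due to a wrong exponent.
The step shows: (u - 2)*exp(u)/u**4
The correct value should be: (u - 2)*exp(u)/u**3

Explanation: The exponent -3 on u was incorrectly written as -4: the term (u - 2)*exp(u)/u**3 was incorrectly written as (u - 2)*exp(u)/u**4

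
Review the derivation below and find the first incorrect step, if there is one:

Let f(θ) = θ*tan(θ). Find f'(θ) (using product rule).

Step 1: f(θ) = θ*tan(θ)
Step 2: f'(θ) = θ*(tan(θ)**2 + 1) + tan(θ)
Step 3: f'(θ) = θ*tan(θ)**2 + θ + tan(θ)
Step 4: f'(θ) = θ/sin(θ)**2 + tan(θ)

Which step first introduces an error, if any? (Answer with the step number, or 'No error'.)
Step 4

Step 4 is incorrect due to a wrong trig function.
The step shows: θ/sin(θ)**2 + tan(θ)
The correct value should be: θ/cos(θ)**2 + tan(θ)

Explanation: cos(θ) was incorrectly written as sin(θ): the term θ/cos(θ)**2 was incorrectly written as θ/sin(θ)**2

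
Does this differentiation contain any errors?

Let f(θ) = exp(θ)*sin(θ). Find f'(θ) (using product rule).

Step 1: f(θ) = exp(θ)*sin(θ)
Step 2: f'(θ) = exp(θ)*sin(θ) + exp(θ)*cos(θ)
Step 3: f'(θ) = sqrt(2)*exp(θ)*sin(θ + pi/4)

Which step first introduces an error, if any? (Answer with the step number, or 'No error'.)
No error

All steps in this derivation are correct.
The final answer f'(θ) = sqrt(2)*exp(θ)*sin(θ + pi/4) is valid.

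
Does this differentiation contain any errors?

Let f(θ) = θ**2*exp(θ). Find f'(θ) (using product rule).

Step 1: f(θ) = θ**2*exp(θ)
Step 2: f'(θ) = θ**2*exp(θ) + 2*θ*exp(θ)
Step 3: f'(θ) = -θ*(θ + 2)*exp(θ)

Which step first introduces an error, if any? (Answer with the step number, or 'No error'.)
Step 3

Step 3 is incorrect due to a sign flip.
The step shows: -θ*(θ + 2)*exp(θ)
The correct value should be: θ*(θ + 2)*exp(θ)

Explanation: The sign of the whole expression was flipped: the term θ*(θ + 2)*exp(θ) was incorrectly written as -θ*(θ + 2)*exp(θ)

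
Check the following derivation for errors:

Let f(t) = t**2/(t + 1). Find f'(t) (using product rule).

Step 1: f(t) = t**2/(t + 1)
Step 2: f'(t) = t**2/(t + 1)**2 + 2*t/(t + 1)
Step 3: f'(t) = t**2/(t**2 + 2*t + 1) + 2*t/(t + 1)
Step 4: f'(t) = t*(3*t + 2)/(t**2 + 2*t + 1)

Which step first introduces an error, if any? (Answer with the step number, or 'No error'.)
Step 2

Step 2 is incorrect due to a sign flip.
The step shows: t**2/(t + 1)**2 + 2*t/(t + 1)
The correct value should be: -t**2/(t + 1)**2 + 2*t/(t + 1)

Explanation: The sign of one term was flipped: the term -t**2/(t + 1)**2 was incorrectly written as t**2/(t + 1)**2
The later steps are derived from this incorrect expression, so the error originates in Step 2.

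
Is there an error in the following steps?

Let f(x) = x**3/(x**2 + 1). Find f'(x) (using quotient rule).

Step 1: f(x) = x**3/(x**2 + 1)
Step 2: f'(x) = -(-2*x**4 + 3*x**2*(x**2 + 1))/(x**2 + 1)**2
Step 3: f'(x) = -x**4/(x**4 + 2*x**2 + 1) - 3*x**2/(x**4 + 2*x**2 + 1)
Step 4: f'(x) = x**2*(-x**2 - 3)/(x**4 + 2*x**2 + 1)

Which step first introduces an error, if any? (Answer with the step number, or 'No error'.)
Step 2

Step 2 is incorrect due to a sign flip.
The step shows: -(-2*x**4 + 3*x**2*(x**2 + 1))/(x**2 + 1)**2
The correct value should be: (-2*x**4 + 3*x**2*(x**2 + 1))/(x**2 + 1)**2

Explanation: The sign of the whole expression was flipped: the term (-2*x**4 + 3*x**2*(x**2 + 1))/(x**2 + 1)**2 was incorrectly written as -(-2*x**4 + 3*x**2*(x**2 + 1))/(x**2 + 1)**2
The later steps are derived from this incorrect expression, so the error originates in Step 2.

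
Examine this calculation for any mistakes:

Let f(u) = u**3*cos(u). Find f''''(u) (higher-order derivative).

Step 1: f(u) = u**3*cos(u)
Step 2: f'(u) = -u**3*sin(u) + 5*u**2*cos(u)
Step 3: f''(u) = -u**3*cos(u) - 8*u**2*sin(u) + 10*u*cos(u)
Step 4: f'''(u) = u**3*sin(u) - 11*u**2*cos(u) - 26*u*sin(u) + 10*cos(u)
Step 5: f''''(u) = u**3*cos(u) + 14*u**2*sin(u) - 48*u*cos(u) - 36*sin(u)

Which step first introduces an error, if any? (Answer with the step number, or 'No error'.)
Step 2

Step 2 is incorrect due to a wrong coefficient.
The step shows: -u**3*sin(u) + 5*u**2*cos(u)
The correct value should be: -u**3*sin(u) + 3*u**2*cos(u)

Explanation: The coefficient 3 was incorrectly written as 5: the term 3*u**2*cos(u) was incorrectly written as 5*u**2*cos(u)
The later steps are derived from this incorrect expression, so the error originates in Step 2.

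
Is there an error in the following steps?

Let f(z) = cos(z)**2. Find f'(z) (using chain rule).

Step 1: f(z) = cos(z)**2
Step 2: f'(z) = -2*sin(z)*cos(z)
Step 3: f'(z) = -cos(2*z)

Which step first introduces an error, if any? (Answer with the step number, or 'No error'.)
Step 3

Step 3 is incorrect due to a wrong trig function.
The step shows: -cos(2*z)
The correct value should be: -sin(2*z)

Explanation: sin(2*z) was incorrectly written as cos(2*z): the term -sin(2*z) was incorrectly written as -cos(2*z)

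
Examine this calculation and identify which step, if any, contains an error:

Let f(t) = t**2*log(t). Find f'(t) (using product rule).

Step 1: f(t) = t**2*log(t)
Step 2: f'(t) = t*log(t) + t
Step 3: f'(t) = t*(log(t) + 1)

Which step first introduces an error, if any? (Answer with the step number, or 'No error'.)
Step 2

Step 2 is incorrect due to a wrong coefficient.
The step shows: t*log(t) + t
The correct value should be: 2*t*log(t) + t

Explanation: The coefficient 2 was incorrectly written as 1: the term 2*t*log(t) was incorrectly written as t*log(t)
The later steps are derived from this incorrect expression, so the error originates in Step 2.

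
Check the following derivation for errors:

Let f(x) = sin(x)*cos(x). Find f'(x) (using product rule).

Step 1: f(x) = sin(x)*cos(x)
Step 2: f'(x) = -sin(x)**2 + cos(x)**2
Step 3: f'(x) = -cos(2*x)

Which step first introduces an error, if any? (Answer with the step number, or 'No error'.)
Step 3

Step 3 is incorrect due to a sign flip.
The step shows: -cos(2*x)
The correct value should be: cos(2*x)

Explanation: The sign of the whole expression was flipped: the term cos(2*x) was incorrectly written as -cos(2*x)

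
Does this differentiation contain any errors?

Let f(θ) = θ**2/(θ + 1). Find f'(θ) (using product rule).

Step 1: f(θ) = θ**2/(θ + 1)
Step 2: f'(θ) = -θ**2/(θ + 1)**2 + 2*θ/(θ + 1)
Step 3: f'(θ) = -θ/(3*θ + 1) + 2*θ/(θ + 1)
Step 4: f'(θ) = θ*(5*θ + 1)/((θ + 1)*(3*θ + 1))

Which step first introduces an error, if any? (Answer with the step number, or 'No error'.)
Step 3

Step 3 is incorrect due to a wrong exponent.
The step shows: -θ/(3*θ + 1) + 2*θ/(θ + 1)
The correct value should be: -θ**2/(θ**2 + 2*θ + 1) + 2*θ/(θ + 1)

Explanation: The exponent 2 on θ was incorrectly written as 1: the term -θ**2/(θ**2 + 2*θ + 1) was incorrectly written as -θ/(3*θ + 1)
The later steps are derived from this incorrect expression, so the error originates in Step 3.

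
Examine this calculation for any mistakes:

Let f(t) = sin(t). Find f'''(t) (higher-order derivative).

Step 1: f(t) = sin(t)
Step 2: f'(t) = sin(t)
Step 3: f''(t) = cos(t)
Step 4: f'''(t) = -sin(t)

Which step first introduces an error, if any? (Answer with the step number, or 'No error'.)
Step 2

Step 2 is incorrect due to a wrong trig function.
The step shows: sin(t)
The correct value should be: cos(t)

Explanation: cos(t) was incorrectly written as sin(t): the term cos(t) was incorrectly written as sin(t)
The later steps are derived from this incorrect expression, so the error originates in Step 2.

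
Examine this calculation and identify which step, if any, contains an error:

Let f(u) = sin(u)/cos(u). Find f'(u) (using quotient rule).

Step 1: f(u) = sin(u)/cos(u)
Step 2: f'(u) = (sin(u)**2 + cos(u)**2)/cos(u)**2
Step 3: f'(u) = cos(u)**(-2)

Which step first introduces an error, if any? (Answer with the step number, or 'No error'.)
No error

All steps in this derivation are correct.
The final answer f'(u) = cos(u)**(-2) is valid.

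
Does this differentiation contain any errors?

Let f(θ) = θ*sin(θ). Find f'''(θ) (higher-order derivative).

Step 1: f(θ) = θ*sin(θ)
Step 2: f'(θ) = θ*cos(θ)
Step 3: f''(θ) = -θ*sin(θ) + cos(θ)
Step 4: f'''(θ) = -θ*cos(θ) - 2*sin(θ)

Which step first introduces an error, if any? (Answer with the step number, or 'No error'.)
Step 2

Step 2 is incorrect due to a dropped term.
The step shows: θ*cos(θ)
The correct value should be: θ*cos(θ) + sin(θ)

Explanation: A term was dropped: the term sin(θ) was incorrectly omitted
The later steps are derived from this incorrect expression, so the error originates in Step 2.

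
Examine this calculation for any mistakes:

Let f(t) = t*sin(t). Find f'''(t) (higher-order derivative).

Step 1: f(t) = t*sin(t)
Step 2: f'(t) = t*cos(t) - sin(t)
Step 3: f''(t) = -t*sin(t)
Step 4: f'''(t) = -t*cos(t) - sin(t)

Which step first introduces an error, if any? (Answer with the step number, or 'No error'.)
Step 2

Step 2 is incorrect due to a sign flip.
The step shows: t*cos(t) - sin(t)
The correct value should be: t*cos(t) + sin(t)

Explanation: The sign of one term was flipped: the term sin(t) was incorrectly written as -sin(t)
The later steps are derived from this incorrect expression, so the error originates in Step 2.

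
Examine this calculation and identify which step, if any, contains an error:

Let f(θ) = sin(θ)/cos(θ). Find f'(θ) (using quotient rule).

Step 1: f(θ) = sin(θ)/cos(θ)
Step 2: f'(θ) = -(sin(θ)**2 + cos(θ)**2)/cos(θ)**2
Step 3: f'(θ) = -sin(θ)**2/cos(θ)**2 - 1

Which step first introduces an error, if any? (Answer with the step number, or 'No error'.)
Step 2

Step 2 is incorrect due to a sign flip.
The step shows: -(sin(θ)**2 + cos(θ)**2)/cos(θ)**2
The correct value should be: (sin(θ)**2 + cos(θ)**2)/cos(θ)**2

Explanation: The sign of the whole expression was flipped: the term (sin(θ)**2 + cos(θ)**2)/cos(θ)**2 was incorrectly written as -(sin(θ)**2 + cos(θ)**2)/cos(θ)**2
The later steps are derived from this incorrect expression, so the error originates in Step 2.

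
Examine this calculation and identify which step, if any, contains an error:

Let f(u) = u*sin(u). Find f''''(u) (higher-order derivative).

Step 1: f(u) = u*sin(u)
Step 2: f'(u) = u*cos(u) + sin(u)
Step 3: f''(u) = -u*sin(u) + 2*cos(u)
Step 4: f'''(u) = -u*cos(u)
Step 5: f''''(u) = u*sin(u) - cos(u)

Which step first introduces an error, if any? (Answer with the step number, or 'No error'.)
Step 4

Step 4 is incorrect due to a dropped term.
The step shows: -u*cos(u)
The correct value should be: -u*cos(u) - 3*sin(u)

Explanation: A term was dropped: the term -3*sin(u) was incorrectly omitted
The later steps are derived from this incorrect expression, so the error originates in Step 4.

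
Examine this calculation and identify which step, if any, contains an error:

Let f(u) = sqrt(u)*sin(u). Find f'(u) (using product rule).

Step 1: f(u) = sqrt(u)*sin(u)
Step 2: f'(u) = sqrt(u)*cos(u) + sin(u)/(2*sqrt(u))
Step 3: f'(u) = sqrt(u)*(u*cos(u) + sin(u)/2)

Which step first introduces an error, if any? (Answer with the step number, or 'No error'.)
Step 3

Step 3 is incorrect due to a wrong exponent.
The step shows: sqrt(u)*(u*cos(u) + sin(u)/2)
The correct value should be: (u*cos(u) + sin(u)/2)/sqrt(u)

Explanation: The exponent -1/2 on u was incorrectly written as 1/2: the term (u*cos(u) + sin(u)/2)/sqrt(u) was incorrectly written as sqrt(u)*(u*cos(u) + sin(u)/2)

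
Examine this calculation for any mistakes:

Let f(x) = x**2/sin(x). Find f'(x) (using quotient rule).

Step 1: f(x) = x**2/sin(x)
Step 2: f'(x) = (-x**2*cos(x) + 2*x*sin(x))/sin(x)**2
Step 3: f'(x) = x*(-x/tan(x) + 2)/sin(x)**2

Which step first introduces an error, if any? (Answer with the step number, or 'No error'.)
Step 3

Step 3 is incorrect due to a wrong exponent.
The step shows: x*(-x/tan(x) + 2)/sin(x)**2
The correct value should be: x*(-x/tan(x) + 2)/sin(x)

Explanation: The exponent -1 on sin(x) was incorrectly written as -2: the term x*(-x/tan(x) + 2)/sin(x) was incorrectly written as x*(-x/tan(x) + 2)/sin(x)**2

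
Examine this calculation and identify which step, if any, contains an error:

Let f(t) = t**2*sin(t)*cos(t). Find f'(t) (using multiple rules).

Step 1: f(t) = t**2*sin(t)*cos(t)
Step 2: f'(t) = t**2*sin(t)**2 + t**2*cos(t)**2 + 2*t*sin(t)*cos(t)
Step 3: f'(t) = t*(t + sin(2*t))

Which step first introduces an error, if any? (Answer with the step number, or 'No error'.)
Step 2

Step 2 is incorrect due to a sign flip.
The step shows: t**2*sin(t)**2 + t**2*cos(t)**2 + 2*t*sin(t)*cos(t)
The correct value should be: -t**2*sin(t)**2 + t**2*cos(t)**2 + 2*t*sin(t)*cos(t)

Explanation: The sign of one term was flipped: the term -t**2*sin(t)**2 was incorrectly written as t**2*sin(t)**2
The later steps are derived from this incorrect expression, so the error originates in Step 2.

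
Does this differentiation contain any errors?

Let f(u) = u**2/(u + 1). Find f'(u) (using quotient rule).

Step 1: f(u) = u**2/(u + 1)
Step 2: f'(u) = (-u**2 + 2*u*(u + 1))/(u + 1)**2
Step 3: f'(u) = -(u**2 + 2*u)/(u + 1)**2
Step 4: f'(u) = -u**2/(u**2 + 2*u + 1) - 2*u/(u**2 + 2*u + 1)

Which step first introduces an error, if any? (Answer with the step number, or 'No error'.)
Step 3

Step 3 is incorrect due to a sign flip.
The step shows: -(u**2 + 2*u)/(u + 1)**2
The correct value should be: (u**2 + 2*u)/(u + 1)**2

Explanation: The sign of the whole expression was flipped: the term (u**2 + 2*u)/(u + 1)**2 was incorrectly written as -(u**2 + 2*u)/(u + 1)**2
The later steps are derived from this incorrect expression, so the error originates in Step 3.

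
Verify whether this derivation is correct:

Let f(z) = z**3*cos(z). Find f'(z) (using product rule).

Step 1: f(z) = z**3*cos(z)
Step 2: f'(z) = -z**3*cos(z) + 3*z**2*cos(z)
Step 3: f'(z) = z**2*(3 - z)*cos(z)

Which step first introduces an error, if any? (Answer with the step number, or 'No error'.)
Step 2

Step 2 is incorrect due to a wrong trig function.
The step shows: -z**3*cos(z) + 3*z**2*cos(z)
The correct value should be: -z**3*sin(z) + 3*z**2*cos(z)

Explanation: sin(z) was incorrectly written as cos(z): the term -z**3*sin(z) was incorrectly written as -z**3*cos(z)
The later steps are derived from this incorrect expression, so the error originates in Step 2.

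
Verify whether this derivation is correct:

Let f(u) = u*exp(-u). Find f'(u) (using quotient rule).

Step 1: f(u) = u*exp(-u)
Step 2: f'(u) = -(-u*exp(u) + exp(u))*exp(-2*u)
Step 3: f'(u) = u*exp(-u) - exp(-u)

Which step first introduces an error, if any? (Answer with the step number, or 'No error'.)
Step 2

Step 2 is incorrect due to a sign flip.
The step shows: -(-u*exp(u) + exp(u))*exp(-2*u)
The correct value should be: (-u*exp(u) + exp(u))*exp(-2*u)

Explanation: The sign of the whole expression was flipped: the term (-u*exp(u) + exp(u))*exp(-2*u) was incorrectly written as -(-u*exp(u) + exp(u))*exp(-2*u)
The later steps are derived from this incorrect expression, so the error originates in Step 2.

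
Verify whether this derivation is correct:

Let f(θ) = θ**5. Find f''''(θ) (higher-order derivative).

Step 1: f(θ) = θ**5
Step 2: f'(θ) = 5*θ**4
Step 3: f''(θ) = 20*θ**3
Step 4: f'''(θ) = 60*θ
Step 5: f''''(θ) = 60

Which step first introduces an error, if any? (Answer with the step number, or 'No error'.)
Step 4

Step 4 is incorrect due to a wrong exponent.
The step shows: 60*θ
The correct value should be: 60*θ**2

Explanation: The exponent 2 on θ was incorrectly written as 1: the term 60*θ**2 was incorrectly written as 60*θ
The later steps are derived from this incorrect expression, so the error originates in Step 4.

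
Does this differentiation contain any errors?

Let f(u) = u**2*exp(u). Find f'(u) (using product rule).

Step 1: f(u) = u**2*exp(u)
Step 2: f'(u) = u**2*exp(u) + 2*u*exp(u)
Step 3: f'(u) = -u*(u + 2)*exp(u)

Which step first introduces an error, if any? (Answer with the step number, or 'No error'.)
Step 3

Step 3 is incorrect due to a sign flip.
The step shows: -u*(u + 2)*exp(u)
The correct value should be: u*(u + 2)*exp(u)

Explanation: The sign of the whole expression was flipped: the term u*(u + 2)*exp(u) was incorrectly written as -u*(u + 2)*exp(u)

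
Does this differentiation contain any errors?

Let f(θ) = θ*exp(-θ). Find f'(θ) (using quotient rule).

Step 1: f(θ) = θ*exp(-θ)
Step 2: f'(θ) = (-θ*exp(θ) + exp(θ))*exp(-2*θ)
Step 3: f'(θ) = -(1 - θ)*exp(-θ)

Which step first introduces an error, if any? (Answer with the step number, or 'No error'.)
Step 3

Step 3 is incorrect due to a sign flip.
The step shows: -(1 - θ)*exp(-θ)
The correct value should be: (1 - θ)*exp(-θ)

Explanation: The sign of the whole expression was flipped: the term (1 - θ)*exp(-θ) was incorrectly written as -(1 - θ)*exp(-θ)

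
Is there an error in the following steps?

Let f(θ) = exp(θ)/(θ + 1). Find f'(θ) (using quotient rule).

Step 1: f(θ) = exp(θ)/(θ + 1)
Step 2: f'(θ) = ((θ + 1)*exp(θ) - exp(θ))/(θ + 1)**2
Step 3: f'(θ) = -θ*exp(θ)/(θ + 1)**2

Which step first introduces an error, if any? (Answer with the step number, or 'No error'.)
Step 3

Step 3 is incorrect due to a sign flip.
The step shows: -θ*exp(θ)/(θ + 1)**2
The correct value should be: θ*exp(θ)/(θ + 1)**2

Explanation: The sign of the whole expression was flipped: the term θ*exp(θ)/(θ + 1)**2 was incorrectly written as -θ*exp(θ)/(θ + 1)**2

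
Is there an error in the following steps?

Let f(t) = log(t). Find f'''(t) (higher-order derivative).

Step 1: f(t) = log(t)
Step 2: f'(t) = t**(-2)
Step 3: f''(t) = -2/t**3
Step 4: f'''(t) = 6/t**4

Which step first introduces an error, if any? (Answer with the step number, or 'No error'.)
Step 2

Step 2 is incorrect due to a wrong exponent.
The step shows: t**(-2)
The correct value should be: 1/t

Explanation: The exponent -1 on t was incorrectly written as -2: the term 1/t was incorrectly written as t**(-2)
The later steps are derived from this incorrect expression, so the error originates in Step 2.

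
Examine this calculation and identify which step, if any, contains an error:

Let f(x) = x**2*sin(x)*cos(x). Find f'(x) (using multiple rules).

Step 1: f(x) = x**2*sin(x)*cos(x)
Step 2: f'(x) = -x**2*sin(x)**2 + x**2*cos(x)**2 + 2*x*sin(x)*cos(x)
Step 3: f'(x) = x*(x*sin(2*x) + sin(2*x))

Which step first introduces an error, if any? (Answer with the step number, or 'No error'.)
Step 3

Step 3 is incorrect due to a wrong trig function.
The step shows: x*(x*sin(2*x) + sin(2*x))
The correct value should be: x*(x*cos(2*x) + sin(2*x))

Explanation: cos(2*x) was incorrectly written as sin(2*x): the term x*(x*cos(2*x) + sin(2*x)) was incorrectly written as x*(x*sin(2*x) + sin(2*x))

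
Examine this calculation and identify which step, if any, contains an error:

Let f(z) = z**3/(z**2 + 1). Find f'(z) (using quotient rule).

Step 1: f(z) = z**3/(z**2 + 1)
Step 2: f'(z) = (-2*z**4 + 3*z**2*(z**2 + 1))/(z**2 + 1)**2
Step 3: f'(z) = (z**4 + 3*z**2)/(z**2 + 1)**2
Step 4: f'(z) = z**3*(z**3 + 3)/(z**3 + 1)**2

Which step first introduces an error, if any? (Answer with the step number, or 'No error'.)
Step 4

Step 4 is incorrect due to a wrong exponent.
The step shows: z**3*(z**3 + 3)/(z**3 + 1)**2
The correct value should be: z**2*(z**2 + 3)/(z**2 + 1)**2

Explanation: The exponent 2 on z was incorrectly written as 3: the term z**2*(z**2 + 3)/(z**2 + 1)**2 was incorrectly written as z**3*(z**3 + 3)/(z**3 + 1)**2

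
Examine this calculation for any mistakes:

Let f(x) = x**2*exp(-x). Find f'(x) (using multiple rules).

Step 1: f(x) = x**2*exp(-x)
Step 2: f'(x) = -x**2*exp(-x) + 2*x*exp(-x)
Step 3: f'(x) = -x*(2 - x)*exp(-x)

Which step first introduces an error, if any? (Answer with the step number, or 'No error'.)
Step 3

Step 3 is incorrect due to a sign flip.
The step shows: -x*(2 - x)*exp(-x)
The correct value should be: x*(2 - x)*exp(-x)

Explanation: The sign of the whole expression was flipped: the term x*(2 - x)*exp(-x) was incorrectly written as -x*(2 - x)*exp(-x)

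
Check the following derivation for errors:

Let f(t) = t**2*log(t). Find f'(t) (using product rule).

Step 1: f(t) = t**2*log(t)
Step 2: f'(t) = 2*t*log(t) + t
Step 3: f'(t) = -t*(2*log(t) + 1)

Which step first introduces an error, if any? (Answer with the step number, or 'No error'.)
Step 3

Step 3 is incorrect due to a sign flip.
The step shows: -t*(2*log(t) + 1)
The correct value should be: t*(2*log(t) + 1)

Explanation: The sign of the whole expression was flipped: the term t*(2*log(t) + 1) was incorrectly written as -t*(2*log(t) + 1)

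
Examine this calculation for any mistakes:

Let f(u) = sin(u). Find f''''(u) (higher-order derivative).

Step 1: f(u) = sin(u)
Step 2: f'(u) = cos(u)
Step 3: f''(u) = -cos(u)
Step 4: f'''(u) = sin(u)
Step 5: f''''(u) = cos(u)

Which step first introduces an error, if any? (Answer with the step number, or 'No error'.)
Step 3

Step 3 is incorrect due to a wrong trig function.
The step shows: -cos(u)
The correct value should be: -sin(u)

Explanation: sin(u) was incorrectly written as cos(u): the term -sin(u) was incorrectly written as -cos(u)
The later steps are derived from this incorrect expression, so the error originates in Step 3.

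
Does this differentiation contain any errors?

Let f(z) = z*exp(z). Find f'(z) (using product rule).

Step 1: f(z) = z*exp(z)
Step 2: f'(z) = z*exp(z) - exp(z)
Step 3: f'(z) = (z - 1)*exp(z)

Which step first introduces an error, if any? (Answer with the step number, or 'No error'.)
Step 2

Step 2 is incorrect due to a sign flip.
The step shows: z*exp(z) - exp(z)
The correct value should be: z*exp(z) + exp(z)

Explanation: The sign of one term was flipped: the term exp(z) was incorrectly written as -exp(z)
The later steps are derived from this incorrect expression, so the error originates in Step 2.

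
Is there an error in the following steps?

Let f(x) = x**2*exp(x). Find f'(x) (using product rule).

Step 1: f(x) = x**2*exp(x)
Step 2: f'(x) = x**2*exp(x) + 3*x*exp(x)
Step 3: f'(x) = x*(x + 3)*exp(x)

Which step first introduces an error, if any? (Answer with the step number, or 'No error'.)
Step 2

Step 2 is incorrect due to a wrong coefficient.
The step shows: x**2*exp(x) + 3*x*exp(x)
The correct value should be: x**2*exp(x) + 2*x*exp(x)

Explanation: The coefficient 2 was incorrectly written as 3: the term 2*x*exp(x) was incorrectly written as 3*x*exp(x)
The later steps are derived from this incorrect expression, so the error originates in Step 2.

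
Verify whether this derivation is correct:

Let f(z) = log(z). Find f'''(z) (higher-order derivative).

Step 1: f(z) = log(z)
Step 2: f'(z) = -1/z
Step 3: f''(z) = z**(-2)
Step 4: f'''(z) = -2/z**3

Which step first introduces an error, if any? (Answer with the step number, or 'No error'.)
Step 2

Step 2 is incorrect due to a sign flip.
The step shows: -1/z
The correct value should be: 1/z

Explanation: The sign of the whole expression was flipped: the term 1/z was incorrectly written as -1/z
The later steps are derived from this incorrect expression, so the error originates in Step 2.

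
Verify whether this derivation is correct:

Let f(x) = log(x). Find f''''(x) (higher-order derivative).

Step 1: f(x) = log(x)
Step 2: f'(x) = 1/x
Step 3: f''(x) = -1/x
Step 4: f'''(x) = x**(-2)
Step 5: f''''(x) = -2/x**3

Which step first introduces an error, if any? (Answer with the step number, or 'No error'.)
Step 3

Step 3 is incorrect due to a wrong exponent.
The step shows: -1/x
The correct value should be: -1/x**2

Explanation: The exponent -2 on x was incorrectly written as -1: the term -1/x**2 was incorrectly written as -1/x
The later steps are derived from this incorrect expression, so the error originates in Step 3.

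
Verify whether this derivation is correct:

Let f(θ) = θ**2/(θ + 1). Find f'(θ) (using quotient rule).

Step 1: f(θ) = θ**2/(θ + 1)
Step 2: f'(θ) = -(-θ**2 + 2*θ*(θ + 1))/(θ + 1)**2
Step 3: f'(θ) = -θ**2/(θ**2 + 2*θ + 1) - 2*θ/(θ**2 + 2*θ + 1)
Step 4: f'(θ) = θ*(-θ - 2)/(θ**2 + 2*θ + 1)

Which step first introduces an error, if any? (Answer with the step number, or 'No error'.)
Step 2

Step 2 is incorrect due to a sign flip.
The step shows: -(-θ**2 + 2*θ*(θ + 1))/(θ + 1)**2
The correct value should be: (-θ**2 + 2*θ*(θ + 1))/(θ + 1)**2

Explanation: The sign of the whole expression was flipped: the term (-θ**2 + 2*θ*(θ + 1))/(θ + 1)**2 was incorrectly written as -(-θ**2 + 2*θ*(θ + 1))/(θ + 1)**2
The later steps are derived from this incorrect expression, so the error originates in Step 2.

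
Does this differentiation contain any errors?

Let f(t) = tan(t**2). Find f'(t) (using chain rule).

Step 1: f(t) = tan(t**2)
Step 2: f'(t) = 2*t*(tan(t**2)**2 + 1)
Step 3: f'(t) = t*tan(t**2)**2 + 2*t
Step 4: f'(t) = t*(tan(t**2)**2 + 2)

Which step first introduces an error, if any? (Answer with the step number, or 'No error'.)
Step 3

Step 3 is incorrect due to a wrong coefficient.
The step shows: t*tan(t**2)**2 + 2*t
The correct value should be: 2*t*tan(t**2)**2 + 2*t

Explanation: The coefficient 2 was incorrectly written as 1: the term 2*t*tan(t**2)**2 was incorrectly written as t*tan(t**2)**2
The later steps are derived from this incorrect expression, so the error originates in Step 3.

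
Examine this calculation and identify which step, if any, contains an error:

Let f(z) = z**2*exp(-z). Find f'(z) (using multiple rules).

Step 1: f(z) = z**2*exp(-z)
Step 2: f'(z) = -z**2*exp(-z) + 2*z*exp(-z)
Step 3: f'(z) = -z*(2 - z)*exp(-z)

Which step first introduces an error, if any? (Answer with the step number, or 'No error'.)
Step 3

Step 3 is incorrect due to a sign flip.
The step shows: -z*(2 - z)*exp(-z)
The correct value should be: z*(2 - z)*exp(-z)

Explanation: The sign of the whole expression was flipped: the term z*(2 - z)*exp(-z) was incorrectly written as -z*(2 - z)*exp(-z)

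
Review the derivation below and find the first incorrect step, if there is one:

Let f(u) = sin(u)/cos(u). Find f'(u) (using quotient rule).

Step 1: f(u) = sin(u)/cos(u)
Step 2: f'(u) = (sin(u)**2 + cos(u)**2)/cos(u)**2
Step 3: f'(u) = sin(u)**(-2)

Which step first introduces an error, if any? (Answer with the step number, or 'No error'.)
Step 3

Step 3 is incorrect due to a wrong trig function.
The step shows: sin(u)**(-2)
The correct value should be: cos(u)**(-2)

Explanation: cos(u) was incorrectly written as sin(u): the term cos(u)**(-2) was incorrectly written as sin(u)**(-2)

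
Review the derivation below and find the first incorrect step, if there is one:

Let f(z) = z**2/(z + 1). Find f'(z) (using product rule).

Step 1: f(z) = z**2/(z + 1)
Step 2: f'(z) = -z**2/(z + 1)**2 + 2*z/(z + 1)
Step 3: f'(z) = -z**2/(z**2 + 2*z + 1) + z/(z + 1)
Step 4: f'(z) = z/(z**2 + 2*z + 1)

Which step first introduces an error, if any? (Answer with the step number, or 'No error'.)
Step 3

Step 3 is incorrect due to a wrong coefficient.
The step shows: -z**2/(z**2 + 2*z + 1) + z/(z + 1)
The correct value should be: -z**2/(z**2 + 2*z + 1) + 2*z/(z + 1)

Explanation: The coefficient 2 was incorrectly written as 1: the term 2*z/(z + 1) was incorrectly written as z/(z + 1)
The later steps are derived from this incorrect expression, so the error originates in Step 3.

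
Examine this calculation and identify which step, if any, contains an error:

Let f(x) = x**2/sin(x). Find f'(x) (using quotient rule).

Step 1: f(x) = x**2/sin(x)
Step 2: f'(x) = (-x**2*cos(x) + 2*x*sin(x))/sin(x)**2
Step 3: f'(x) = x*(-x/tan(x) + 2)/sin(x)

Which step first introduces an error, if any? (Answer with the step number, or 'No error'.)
No error

All steps in this derivation are correct.
The final answer f'(x) = x*(-x/tan(x) + 2)/sin(x) is valid.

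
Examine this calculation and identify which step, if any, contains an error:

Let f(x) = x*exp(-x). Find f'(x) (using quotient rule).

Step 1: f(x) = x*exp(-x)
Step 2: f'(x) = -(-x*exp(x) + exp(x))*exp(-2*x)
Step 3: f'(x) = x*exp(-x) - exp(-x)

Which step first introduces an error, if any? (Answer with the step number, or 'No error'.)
Step 2

Step 2 is incorrect due to a sign flip.
The step shows: -(-x*exp(x) + exp(x))*exp(-2*x)
The correct value should be: (-x*exp(x) + exp(x))*exp(-2*x)

Explanation: The sign of the whole expression was flipped: the term (-x*exp(x) + exp(x))*exp(-2*x) was incorrectly written as -(-x*exp(x) + exp(x))*exp(-2*x)
The later steps are derived from this incorrect expression, so the error originates in Step 2.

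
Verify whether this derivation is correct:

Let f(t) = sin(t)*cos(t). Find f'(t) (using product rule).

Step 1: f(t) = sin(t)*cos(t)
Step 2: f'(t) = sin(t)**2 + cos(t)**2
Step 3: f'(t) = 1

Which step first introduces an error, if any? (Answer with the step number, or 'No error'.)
Step 2

Step 2 is incorrect due to a sign flip.
The step shows: sin(t)**2 + cos(t)**2
The correct value should be: -sin(t)**2 + cos(t)**2

Explanation: The sign of one term was flipped: the term -sin(t)**2 was incorrectly written as sin(t)**2
The later steps are derived from this incorrect expression, so the error originates in Step 2.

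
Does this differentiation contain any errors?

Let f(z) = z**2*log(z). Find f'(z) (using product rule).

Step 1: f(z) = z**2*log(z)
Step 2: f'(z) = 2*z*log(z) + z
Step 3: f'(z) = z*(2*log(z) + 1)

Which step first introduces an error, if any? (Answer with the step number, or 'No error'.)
No error

All steps in this derivation are correct.
The final answer f'(z) = z*(2*log(z) + 1) is valid.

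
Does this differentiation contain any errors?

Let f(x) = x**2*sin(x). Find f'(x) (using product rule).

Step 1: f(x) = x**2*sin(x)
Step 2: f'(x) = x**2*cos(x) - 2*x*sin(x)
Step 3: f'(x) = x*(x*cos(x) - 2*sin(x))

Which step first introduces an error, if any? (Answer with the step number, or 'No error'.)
Step 2

Step 2 is incorrect due to a sign flip.
The step shows: x**2*cos(x) - 2*x*sin(x)
The correct value should be: x**2*cos(x) + 2*x*sin(x)

Explanation: The sign of one term was flipped: the term 2*x*sin(x) was incorrectly written as -2*x*sin(x)
The later steps are derived from this incorrect expression, so the error originates in Step 2.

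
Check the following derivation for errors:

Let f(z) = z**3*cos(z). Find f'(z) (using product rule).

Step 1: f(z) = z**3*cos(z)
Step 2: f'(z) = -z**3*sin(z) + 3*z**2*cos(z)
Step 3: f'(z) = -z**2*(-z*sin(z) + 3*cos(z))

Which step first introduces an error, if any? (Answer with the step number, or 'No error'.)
Step 3

Step 3 is incorrect due to a sign flip.
The step shows: -z**2*(-z*sin(z) + 3*cos(z))
The correct value should be: z**2*(-z*sin(z) + 3*cos(z))

Explanation: The sign of the whole expression was flipped: the term z**2*(-z*sin(z) + 3*cos(z)) was incorrectly written as -z**2*(-z*sin(z) + 3*cos(z))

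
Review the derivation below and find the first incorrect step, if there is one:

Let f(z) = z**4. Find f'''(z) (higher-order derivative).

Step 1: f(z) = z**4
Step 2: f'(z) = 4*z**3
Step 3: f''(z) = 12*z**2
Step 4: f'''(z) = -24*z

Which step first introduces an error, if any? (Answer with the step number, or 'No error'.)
Step 4

Step 4 is incorrect due to a sign flip.
The step shows: -24*z
The correct value should be: 24*z

Explanation: The sign of the whole expression was flipped: the term 24*z was incorrectly written as -24*z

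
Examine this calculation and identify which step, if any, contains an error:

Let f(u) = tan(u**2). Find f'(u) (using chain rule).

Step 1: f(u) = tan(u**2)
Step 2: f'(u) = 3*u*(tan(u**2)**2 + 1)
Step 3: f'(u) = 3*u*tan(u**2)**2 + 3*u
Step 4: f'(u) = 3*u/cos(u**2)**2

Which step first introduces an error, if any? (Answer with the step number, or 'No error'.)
Step 2

Step 2 is incorrect due to a wrong coefficient.
The step shows: 3*u*(tan(u**2)**2 + 1)
The correct value should be: 2*u*(tan(u**2)**2 + 1)

Explanation: The coefficient 2 was incorrectly written as 3: the term 2*u*(tan(u**2)**2 + 1) was incorrectly written as 3*u*(tan(u**2)**2 + 1)
The later steps are derived from this incorrect expression, so the error originates in Step 2.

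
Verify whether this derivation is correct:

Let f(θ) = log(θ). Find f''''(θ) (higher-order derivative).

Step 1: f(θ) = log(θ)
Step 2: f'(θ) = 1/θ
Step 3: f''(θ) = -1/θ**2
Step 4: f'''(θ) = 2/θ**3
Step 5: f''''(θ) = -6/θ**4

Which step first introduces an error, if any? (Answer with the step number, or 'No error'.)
No error

All steps in this derivation are correct.
The final answer f''''(θ) = -6/θ**4 is valid.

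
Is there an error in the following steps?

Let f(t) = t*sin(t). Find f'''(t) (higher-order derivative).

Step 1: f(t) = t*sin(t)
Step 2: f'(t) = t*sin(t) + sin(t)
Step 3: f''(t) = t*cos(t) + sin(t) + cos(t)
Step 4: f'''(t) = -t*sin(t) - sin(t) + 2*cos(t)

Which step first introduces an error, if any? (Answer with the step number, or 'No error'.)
Step 2

Step 2 is incorrect due to a wrong trig function.
The step shows: t*sin(t) + sin(t)
The correct value should be: t*cos(t) + sin(t)

Explanation: cos(t) was incorrectly written as sin(t): the term t*cos(t) was incorrectly written as t*sin(t)
The later steps are derived from this incorrect expression, so the error originates in Step 2.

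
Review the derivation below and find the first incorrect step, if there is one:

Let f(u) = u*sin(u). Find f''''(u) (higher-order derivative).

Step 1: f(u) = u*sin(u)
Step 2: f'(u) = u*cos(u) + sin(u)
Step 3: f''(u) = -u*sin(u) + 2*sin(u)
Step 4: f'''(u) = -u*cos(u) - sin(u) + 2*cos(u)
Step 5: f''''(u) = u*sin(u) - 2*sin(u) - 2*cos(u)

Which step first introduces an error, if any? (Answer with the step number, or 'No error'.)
Step 3

Step 3 is incorrect due to a wrong trig function.
The step shows: -u*sin(u) + 2*sin(u)
The correct value should be: -u*sin(u) + 2*cos(u)

Explanation: cos(u) was incorrectly written as sin(u): the term 2*cos(u) was incorrectly written as 2*sin(u)
The later steps are derived from this incorrect expression, so the error originates in Step 3.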